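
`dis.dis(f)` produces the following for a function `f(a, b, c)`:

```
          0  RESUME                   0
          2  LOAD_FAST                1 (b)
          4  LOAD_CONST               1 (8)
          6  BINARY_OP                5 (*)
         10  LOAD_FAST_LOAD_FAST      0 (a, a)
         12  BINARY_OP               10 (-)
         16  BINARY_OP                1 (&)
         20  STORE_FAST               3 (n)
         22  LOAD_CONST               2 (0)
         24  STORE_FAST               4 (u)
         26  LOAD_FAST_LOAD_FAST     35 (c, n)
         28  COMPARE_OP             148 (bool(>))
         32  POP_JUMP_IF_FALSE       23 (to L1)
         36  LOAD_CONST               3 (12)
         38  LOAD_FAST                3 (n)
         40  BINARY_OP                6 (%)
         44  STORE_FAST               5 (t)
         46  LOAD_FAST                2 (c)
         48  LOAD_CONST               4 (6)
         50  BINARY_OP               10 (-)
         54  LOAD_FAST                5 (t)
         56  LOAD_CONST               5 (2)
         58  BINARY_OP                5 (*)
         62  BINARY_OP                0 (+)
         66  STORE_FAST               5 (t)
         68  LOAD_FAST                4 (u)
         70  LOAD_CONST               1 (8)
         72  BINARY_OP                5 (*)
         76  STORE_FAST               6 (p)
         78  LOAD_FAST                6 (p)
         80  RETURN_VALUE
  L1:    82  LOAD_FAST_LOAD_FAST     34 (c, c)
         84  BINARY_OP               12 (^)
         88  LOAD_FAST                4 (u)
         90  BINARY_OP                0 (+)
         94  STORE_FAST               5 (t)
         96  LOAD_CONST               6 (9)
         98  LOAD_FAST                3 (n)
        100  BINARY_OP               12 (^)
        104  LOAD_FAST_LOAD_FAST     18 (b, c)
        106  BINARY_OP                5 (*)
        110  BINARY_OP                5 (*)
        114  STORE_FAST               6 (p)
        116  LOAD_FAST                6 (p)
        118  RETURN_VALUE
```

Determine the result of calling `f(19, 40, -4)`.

LOAD_FAST b → push 40. Stack: [40]
LOAD_CONST → push 8. Stack: [40, 8]
BINARY_OP * → 40 * 8 = 320. Stack: [320]
LOAD_FAST_LOAD_FAST a,a → push 19,19. Stack: [320, 19, 19]
BINARY_OP - → 19 - 19 = 0. Stack: [320, 0]
BINARY_OP & → 320 & 0 = 0. Stack: [0]
STORE_FAST n → n=0. Stack: []
LOAD_CONST → push 0. Stack: [0]
STORE_FAST u → u=0. Stack: []
LOAD_FAST_LOAD_FAST c,n → push -4,0. Stack: [-4, 0]
COMPARE_OP bool(>) → -4 vs 0 = False. Stack: [False]
POP_JUMP_IF_FALSE → pop False; jump. Stack: []
LOAD_FAST_LOAD_FAST c,c → push -4,-4. Stack: [-4, -4]
BINARY_OP ^ → -4 ^ -4 = 0. Stack: [0]
LOAD_FAST u → push 0. Stack: [0, 0]
BINARY_OP + → 0 + 0 = 0. Stack: [0]
STORE_FAST t → t=0. Stack: []
LOAD_CONST → push 9. Stack: [9]
LOAD_FAST n → push 0. Stack: [9, 0]
BINARY_OP ^ → 9 ^ 0 = 9. Stack: [9]
LOAD_FAST_LOAD_FAST b,c → push 40,-4. Stack: [9, 40, -4]
BINARY_OP * → 40 * -4 = -160. Stack: [9, -160]
BINARY_OP * → 9 * -160 = -1440. Stack: [-1440]
STORE_FAST p → p=-1440. Stack: []
LOAD_FAST p → push -1440. Stack: [-1440]
RETURN_VALUE → return -1440.

-1440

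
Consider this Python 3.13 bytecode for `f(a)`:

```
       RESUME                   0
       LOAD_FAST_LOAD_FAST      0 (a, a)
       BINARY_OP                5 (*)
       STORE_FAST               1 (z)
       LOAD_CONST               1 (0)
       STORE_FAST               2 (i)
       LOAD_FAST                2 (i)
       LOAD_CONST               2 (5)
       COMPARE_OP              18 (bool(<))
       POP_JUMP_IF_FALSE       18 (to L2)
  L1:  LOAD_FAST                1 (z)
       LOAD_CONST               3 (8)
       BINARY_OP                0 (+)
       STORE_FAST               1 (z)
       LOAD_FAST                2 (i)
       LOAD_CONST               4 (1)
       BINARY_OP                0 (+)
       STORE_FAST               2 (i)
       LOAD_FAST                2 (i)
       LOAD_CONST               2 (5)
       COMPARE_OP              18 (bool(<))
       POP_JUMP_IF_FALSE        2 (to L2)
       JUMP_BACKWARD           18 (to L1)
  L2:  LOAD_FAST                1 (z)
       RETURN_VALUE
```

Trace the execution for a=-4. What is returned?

LOAD_FAST_LOAD_FAST a,a → push -4,-4
BINARY_OP * → -4 * -4 = 16
STORE_FAST z → z=16
LOAD_CONST → push 0
STORE_FAST i → i=0
LOAD_FAST i → push 0
LOAD_CONST → push 5
COMPARE_OP bool(<) → 0 vs 5 = True
POP_JUMP_IF_FALSE → pop True; no jump
LOAD_FAST z → push 16
LOAD_CONST → push 8
BINARY_OP + → 16 + 8 = 24
STORE_FAST z → z=24
LOAD_FAST i → push 0
LOAD_CONST → push 1
BINARY_OP + → 0 + 1 = 1
STORE_FAST i → i=1
LOAD_FAST i → push 1
LOAD_CONST → push 5
COMPARE_OP bool(<) → 1 vs 5 = True
POP_JUMP_IF_FALSE → pop True; no jump
LOAD_FAST z → push 24
LOAD_CONST → push 8
BINARY_OP + → 24 + 8 = 32
STORE_FAST z → z=32
LOAD_FAST i → push 1
LOAD_CONST → push 1
BINARY_OP + → 1 + 1 = 2
STORE_FAST i → i=2
LOAD_FAST i → push 2
LOAD_CONST → push 5
COMPARE_OP bool(<) → 2 vs 5 = True
POP_JUMP_IF_FALSE → pop True; no jump
LOAD_FAST z → push 32
LOAD_CONST → push 8
BINARY_OP + → 32 + 8 = 40
STORE_FAST z → z=40
LOAD_FAST i → push 2
LOAD_CONST → push 1
BINARY_OP + → 2 + 1 = 3
STORE_FAST i → i=3
LOAD_FAST i → push 3
LOAD_CONST → push 5
COMPARE_OP bool(<) → 3 vs 5 = True
POP_JUMP_IF_FALSE → pop True; no jump
LOAD_FAST z → push 40
LOAD_CONST → push 8
BINARY_OP + → 40 + 8 = 48
STORE_FAST z → z=48
LOAD_FAST i → push 3
LOAD_CONST → push 1
BINARY_OP + → 3 + 1 = 4
STORE_FAST i → i=4
LOAD_FAST i → push 4
LOAD_CONST → push 5
COMPARE_OP bool(<) → 4 vs 5 = True
POP_JUMP_IF_FALSE → pop True; no jump
LOAD_FAST z → push 48
LOAD_CONST → push 8
BINARY_OP + → 48 + 8 = 56
STORE_FAST z → z=56
LOAD_FAST i → push 4
LOAD_CONST → push 1
BINARY_OP + → 4 + 1 = 5
STORE_FAST i → i=5
LOAD_FAST i → push 5
LOAD_CONST → push 5
COMPARE_OP bool(<) → 5 vs 5 = False
POP_JUMP_IF_FALSE → pop False; jump
LOAD_FAST z → push 56
RETURN_VALUE → return 56.

56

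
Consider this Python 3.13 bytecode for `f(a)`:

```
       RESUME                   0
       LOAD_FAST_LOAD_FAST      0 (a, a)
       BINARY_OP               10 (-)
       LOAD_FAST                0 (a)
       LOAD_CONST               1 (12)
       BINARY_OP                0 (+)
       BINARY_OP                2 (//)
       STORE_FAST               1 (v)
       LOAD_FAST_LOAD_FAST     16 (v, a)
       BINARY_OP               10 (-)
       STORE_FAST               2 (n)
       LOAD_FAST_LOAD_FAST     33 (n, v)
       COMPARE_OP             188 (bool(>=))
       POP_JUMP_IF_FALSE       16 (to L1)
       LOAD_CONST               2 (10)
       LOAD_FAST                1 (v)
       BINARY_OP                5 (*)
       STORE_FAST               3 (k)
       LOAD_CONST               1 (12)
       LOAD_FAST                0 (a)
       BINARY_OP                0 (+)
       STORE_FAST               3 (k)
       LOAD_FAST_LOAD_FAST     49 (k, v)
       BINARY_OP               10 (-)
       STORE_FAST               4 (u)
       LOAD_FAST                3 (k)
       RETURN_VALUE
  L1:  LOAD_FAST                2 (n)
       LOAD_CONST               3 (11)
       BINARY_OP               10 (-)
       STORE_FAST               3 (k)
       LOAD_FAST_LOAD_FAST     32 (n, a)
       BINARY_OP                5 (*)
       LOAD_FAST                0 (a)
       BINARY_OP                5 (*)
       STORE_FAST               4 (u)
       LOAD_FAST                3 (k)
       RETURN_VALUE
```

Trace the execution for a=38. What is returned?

LOAD_FAST_LOAD_FAST a,a → push 38,38. Stack: [38, 38]
BINARY_OP - → 38 - 38 = 0. Stack: [0]
LOAD_FAST a → push 38. Stack: [0, 38]
LOAD_CONST → push 12. Stack: [0, 38, 12]
BINARY_OP + → 38 + 12 = 50. Stack: [0, 50]
BINARY_OP // → 0 // 50 = 0. Stack: [0]
STORE_FAST v → v=0. Stack: []
LOAD_FAST_LOAD_FAST v,a → push 0,38. Stack: [0, 38]
BINARY_OP - → 0 - 38 = -38. Stack: [-38]
STORE_FAST n → n=-38. Stack: []
LOAD_FAST_LOAD_FAST n,v → push -38,0. Stack: [-38, 0]
COMPARE_OP bool(>=) → -38 vs 0 = False. Stack: [False]
POP_JUMP_IF_FALSE → pop False; jump. Stack: []
LOAD_FAST n → push -38. Stack: [-38]
LOAD_CONST → push 11. Stack: [-38, 11]
BINARY_OP - → -38 - 11 = -49. Stack: [-49]
STORE_FAST k → k=-49. Stack: []
LOAD_FAST_LOAD_FAST n,a → push -38,38. Stack: [-38, 38]
BINARY_OP * → -38 * 38 = -1444. Stack: [-1444]
LOAD_FAST a → push 38. Stack: [-1444, 38]
BINARY_OP * → -1444 * 38 = -54872. Stack: [-54872]
STORE_FAST u → u=-54872. Stack: []
LOAD_FAST k → push -49. Stack: [-49]
RETURN_VALUE → return -49.

-49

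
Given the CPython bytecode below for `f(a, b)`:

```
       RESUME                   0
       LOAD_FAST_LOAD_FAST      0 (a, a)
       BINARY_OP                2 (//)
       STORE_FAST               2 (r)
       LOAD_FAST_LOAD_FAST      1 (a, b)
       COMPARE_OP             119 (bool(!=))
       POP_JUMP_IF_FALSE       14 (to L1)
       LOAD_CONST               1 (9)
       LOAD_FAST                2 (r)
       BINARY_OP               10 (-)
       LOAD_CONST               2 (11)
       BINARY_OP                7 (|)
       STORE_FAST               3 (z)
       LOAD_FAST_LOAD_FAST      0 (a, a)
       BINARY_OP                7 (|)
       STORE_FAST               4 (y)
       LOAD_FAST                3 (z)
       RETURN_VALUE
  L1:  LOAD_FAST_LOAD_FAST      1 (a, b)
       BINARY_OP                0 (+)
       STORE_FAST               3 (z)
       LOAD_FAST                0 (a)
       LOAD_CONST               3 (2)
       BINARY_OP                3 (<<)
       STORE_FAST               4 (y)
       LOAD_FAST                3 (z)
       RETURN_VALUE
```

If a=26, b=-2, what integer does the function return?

11

LOAD_FAST_LOAD_FAST a,a → push 26,26. Stack: [26, 26]
BINARY_OP // → 26 // 26 = 1. Stack: [1]
STORE_FAST r → r=1. Stack: []
LOAD_FAST_LOAD_FAST a,b → push 26,-2. Stack: [26, -2]
COMPARE_OP bool(!=) → 26 vs -2 = True. Stack: [True]
POP_JUMP_IF_FALSE → pop True; no jump. Stack: []
LOAD_CONST → push 9. Stack: [9]
LOAD_FAST r → push 1. Stack: [9, 1]
BINARY_OP - → 9 - 1 = 8. Stack: [8]
LOAD_CONST → push 11. Stack: [8, 11]
BINARY_OP | → 8 | 11 = 11. Stack: [11]
STORE_FAST z → z=11. Stack: []
LOAD_FAST_LOAD_FAST a,a → push 26,26. Stack: [26, 26]
BINARY_OP | → 26 | 26 = 26. Stack: [26]
STORE_FAST y → y=26. Stack: []
LOAD_FAST z → push 11. Stack: [11]
RETURN_VALUE → return 11.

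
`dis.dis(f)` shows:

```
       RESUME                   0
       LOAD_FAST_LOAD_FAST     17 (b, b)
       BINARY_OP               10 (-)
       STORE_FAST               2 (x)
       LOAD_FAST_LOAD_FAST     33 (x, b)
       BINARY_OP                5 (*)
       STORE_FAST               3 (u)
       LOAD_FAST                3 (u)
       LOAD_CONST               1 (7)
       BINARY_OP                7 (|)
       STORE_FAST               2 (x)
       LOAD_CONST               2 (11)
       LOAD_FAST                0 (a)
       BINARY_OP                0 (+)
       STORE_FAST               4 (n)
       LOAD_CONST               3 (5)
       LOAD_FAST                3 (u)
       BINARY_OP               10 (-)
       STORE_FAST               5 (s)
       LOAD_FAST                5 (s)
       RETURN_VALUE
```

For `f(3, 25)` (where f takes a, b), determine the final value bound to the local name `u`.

0

LOAD_FAST_LOAD_FAST b,b → push 25,25. Stack: [25, 25]
BINARY_OP - → 25 - 25 = 0. Stack: [0]
STORE_FAST x → x=0. Stack: []
LOAD_FAST_LOAD_FAST x,b → push 0,25. Stack: [0, 25]
BINARY_OP * → 0 * 25 = 0. Stack: [0]
STORE_FAST u → u=0. Stack: []
LOAD_FAST u → push 0. Stack: [0]
LOAD_CONST → push 7. Stack: [0, 7]
BINARY_OP | → 0 | 7 = 7. Stack: [7]
STORE_FAST x → x=7. Stack: []
LOAD_CONST → push 11. Stack: [11]
LOAD_FAST a → push 3. Stack: [11, 3]
BINARY_OP + → 11 + 3 = 14. Stack: [14]
STORE_FAST n → n=14. Stack: []
LOAD_CONST → push 5. Stack: [5]
LOAD_FAST u → push 0. Stack: [5, 0]
BINARY_OP - → 5 - 0 = 5. Stack: [5]
STORE_FAST s → s=5. Stack: []
LOAD_FAST s → push 5. Stack: [5]
RETURN_VALUE → return 5.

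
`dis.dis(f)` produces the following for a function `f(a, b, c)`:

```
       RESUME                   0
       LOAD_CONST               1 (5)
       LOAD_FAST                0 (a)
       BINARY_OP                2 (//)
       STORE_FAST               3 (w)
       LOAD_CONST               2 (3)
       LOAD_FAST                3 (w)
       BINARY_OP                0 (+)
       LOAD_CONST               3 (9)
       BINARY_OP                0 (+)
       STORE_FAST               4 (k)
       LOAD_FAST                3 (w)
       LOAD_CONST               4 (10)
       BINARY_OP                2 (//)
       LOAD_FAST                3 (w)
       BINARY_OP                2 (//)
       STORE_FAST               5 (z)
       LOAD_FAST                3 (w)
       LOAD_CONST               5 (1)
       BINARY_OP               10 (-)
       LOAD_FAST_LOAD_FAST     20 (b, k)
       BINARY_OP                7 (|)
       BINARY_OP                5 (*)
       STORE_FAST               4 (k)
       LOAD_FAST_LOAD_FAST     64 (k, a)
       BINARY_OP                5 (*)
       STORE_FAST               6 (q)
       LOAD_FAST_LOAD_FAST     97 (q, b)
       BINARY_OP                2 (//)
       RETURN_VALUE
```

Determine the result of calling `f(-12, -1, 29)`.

LOAD_CONST → push 5. Stack: [5]
LOAD_FAST a → push -12. Stack: [5, -12]
BINARY_OP // → 5 // -12 = -1. Stack: [-1]
STORE_FAST w → w=-1. Stack: []
LOAD_CONST → push 3. Stack: [3]
LOAD_FAST w → push -1. Stack: [3, -1]
BINARY_OP + → 3 + -1 = 2. Stack: [2]
LOAD_CONST → push 9. Stack: [2, 9]
BINARY_OP + → 2 + 9 = 11. Stack: [11]
STORE_FAST k → k=11. Stack: []
LOAD_FAST w → push -1. Stack: [-1]
LOAD_CONST → push 10. Stack: [-1, 10]
BINARY_OP // → -1 // 10 = -1. Stack: [-1]
LOAD_FAST w → push -1. Stack: [-1, -1]
BINARY_OP // → -1 // -1 = 1. Stack: [1]
STORE_FAST z → z=1. Stack: []
LOAD_FAST w → push -1. Stack: [-1]
LOAD_CONST → push 1. Stack: [-1, 1]
BINARY_OP - → -1 - 1 = -2. Stack: [-2]
LOAD_FAST_LOAD_FAST b,k → push -1,11. Stack: [-2, -1, 11]
BINARY_OP | → -1 | 11 = -1. Stack: [-2, -1]
BINARY_OP * → -2 * -1 = 2. Stack: [2]
STORE_FAST k → k=2. Stack: []
LOAD_FAST_LOAD_FAST k,a → push 2,-12. Stack: [2, -12]
BINARY_OP * → 2 * -12 = -24. Stack: [-24]
STORE_FAST q → q=-24. Stack: []
LOAD_FAST_LOAD_FAST q,b → push -24,-1. Stack: [-24, -1]
BINARY_OP // → -24 // -1 = 24. Stack: [24]
RETURN_VALUE → return 24.

24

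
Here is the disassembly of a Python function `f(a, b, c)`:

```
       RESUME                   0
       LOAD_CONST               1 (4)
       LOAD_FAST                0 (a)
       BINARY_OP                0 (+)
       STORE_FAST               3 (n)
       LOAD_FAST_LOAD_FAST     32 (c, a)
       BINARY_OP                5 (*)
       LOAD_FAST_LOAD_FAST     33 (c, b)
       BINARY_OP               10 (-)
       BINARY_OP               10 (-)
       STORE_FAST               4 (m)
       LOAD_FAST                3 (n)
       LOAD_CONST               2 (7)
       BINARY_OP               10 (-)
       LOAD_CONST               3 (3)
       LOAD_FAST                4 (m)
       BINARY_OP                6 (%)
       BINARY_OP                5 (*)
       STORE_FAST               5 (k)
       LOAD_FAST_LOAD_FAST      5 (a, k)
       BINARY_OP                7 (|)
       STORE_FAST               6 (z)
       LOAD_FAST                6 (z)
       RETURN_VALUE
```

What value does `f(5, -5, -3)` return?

LOAD_CONST → push 4. Stack: [4]
LOAD_FAST a → push 5. Stack: [4, 5]
BINARY_OP + → 4 + 5 = 9. Stack: [9]
STORE_FAST n → n=9. Stack: []
LOAD_FAST_LOAD_FAST c,a → push -3,5. Stack: [-3, 5]
BINARY_OP * → -3 * 5 = -15. Stack: [-15]
LOAD_FAST_LOAD_FAST c,b → push -3,-5. Stack: [-15, -3, -5]
BINARY_OP - → -3 - -5 = 2. Stack: [-15, 2]
BINARY_OP - → -15 - 2 = -17. Stack: [-17]
STORE_FAST m → m=-17. Stack: []
LOAD_FAST n → push 9. Stack: [9]
LOAD_CONST → push 7. Stack: [9, 7]
BINARY_OP - → 9 - 7 = 2. Stack: [2]
LOAD_CONST → push 3. Stack: [2, 3]
LOAD_FAST m → push -17. Stack: [2, 3, -17]
BINARY_OP % → 3 % -17 = -14. Stack: [2, -14]
BINARY_OP * → 2 * -14 = -28. Stack: [-28]
STORE_FAST k → k=-28. Stack: []
LOAD_FAST_LOAD_FAST a,k → push 5,-28. Stack: [5, -28]
BINARY_OP | → 5 | -28 = -27. Stack: [-27]
STORE_FAST z → z=-27. Stack: []
LOAD_FAST z → push -27. Stack: [-27]
RETURN_VALUE → return -27.

-27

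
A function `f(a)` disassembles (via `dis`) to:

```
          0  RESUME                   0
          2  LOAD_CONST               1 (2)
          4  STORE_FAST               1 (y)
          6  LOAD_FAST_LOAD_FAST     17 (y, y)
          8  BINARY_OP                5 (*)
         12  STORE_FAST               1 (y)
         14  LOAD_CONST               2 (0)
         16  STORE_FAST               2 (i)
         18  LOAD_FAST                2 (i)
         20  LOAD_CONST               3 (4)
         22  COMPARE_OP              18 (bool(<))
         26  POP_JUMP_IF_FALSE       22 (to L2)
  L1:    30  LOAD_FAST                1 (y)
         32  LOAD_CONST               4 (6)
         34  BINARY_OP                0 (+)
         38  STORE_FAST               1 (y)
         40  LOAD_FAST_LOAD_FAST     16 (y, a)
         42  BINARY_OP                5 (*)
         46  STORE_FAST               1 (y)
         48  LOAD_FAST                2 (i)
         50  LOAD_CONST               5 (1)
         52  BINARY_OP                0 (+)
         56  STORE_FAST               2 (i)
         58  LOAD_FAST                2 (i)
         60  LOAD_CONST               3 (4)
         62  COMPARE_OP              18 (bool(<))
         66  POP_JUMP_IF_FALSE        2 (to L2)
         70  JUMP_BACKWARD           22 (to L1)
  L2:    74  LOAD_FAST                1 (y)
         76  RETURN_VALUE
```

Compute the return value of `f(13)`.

299884

LOAD_CONST → push 2
STORE_FAST y → y=2
LOAD_FAST_LOAD_FAST y,y → push 2,2
BINARY_OP * → 2 * 2 = 4
STORE_FAST y → y=4
LOAD_CONST → push 0
STORE_FAST i → i=0
LOAD_FAST i → push 0
LOAD_CONST → push 4
COMPARE_OP bool(<) → 0 vs 4 = True
POP_JUMP_IF_FALSE → pop True; no jump
LOAD_FAST y → push 4
LOAD_CONST → push 6
BINARY_OP + → 4 + 6 = 10
STORE_FAST y → y=10
LOAD_FAST_LOAD_FAST y,a → push 10,13
BINARY_OP * → 10 * 13 = 130
STORE_FAST y → y=130
LOAD_FAST i → push 0
LOAD_CONST → push 1
BINARY_OP + → 0 + 1 = 1
STORE_FAST i → i=1
LOAD_FAST i → push 1
LOAD_CONST → push 4
COMPARE_OP bool(<) → 1 vs 4 = True
POP_JUMP_IF_FALSE → pop True; no jump
LOAD_FAST y → push 130
LOAD_CONST → push 6
BINARY_OP + → 130 + 6 = 136
STORE_FAST y → y=136
LOAD_FAST_LOAD_FAST y,a → push 136,13
BINARY_OP * → 136 * 13 = 1768
STORE_FAST y → y=1768
LOAD_FAST i → push 1
LOAD_CONST → push 1
BINARY_OP + → 1 + 1 = 2
STORE_FAST i → i=2
LOAD_FAST i → push 2
LOAD_CONST → push 4
COMPARE_OP bool(<) → 2 vs 4 = True
POP_JUMP_IF_FALSE → pop True; no jump
LOAD_FAST y → push 1768
LOAD_CONST → push 6
BINARY_OP + → 1768 + 6 = 1774
STORE_FAST y → y=1774
LOAD_FAST_LOAD_FAST y,a → push 1774,13
BINARY_OP * → 1774 * 13 = 23062
STORE_FAST y → y=23062
LOAD_FAST i → push 2
LOAD_CONST → push 1
BINARY_OP + → 2 + 1 = 3
STORE_FAST i → i=3
LOAD_FAST i → push 3
LOAD_CONST → push 4
COMPARE_OP bool(<) → 3 vs 4 = True
POP_JUMP_IF_FALSE → pop True; no jump
LOAD_FAST y → push 23062
LOAD_CONST → push 6
BINARY_OP + → 23062 + 6 = 23068
STORE_FAST y → y=23068
LOAD_FAST_LOAD_FAST y,a → push 23068,13
BINARY_OP * → 23068 * 13 = 299884
STORE_FAST y → y=299884
LOAD_FAST i → push 3
LOAD_CONST → push 1
BINARY_OP + → 3 + 1 = 4
STORE_FAST i → i=4
LOAD_FAST i → push 4
LOAD_CONST → push 4
COMPARE_OP bool(<) → 4 vs 4 = False
POP_JUMP_IF_FALSE → pop False; jump
LOAD_FAST y → push 299884
RETURN_VALUE → return 299884.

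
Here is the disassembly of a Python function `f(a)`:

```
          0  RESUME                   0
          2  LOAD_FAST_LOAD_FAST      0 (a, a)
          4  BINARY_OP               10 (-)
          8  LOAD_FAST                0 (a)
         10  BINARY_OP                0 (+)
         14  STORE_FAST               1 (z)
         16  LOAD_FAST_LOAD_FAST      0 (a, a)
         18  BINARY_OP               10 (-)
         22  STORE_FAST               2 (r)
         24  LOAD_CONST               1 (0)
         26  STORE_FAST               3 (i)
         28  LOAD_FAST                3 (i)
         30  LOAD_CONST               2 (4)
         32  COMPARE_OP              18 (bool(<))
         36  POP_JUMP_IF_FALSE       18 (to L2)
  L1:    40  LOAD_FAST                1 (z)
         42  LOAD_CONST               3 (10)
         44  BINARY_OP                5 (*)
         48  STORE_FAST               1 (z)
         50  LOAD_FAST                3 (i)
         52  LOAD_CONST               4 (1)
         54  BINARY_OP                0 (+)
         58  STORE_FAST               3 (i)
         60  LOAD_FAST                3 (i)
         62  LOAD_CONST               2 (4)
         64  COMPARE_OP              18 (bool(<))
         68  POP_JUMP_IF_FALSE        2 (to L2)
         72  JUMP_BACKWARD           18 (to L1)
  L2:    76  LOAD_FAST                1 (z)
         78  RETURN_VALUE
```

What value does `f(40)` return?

400000

LOAD_FAST_LOAD_FAST a,a → push 40,40. Stack: [40, 40]
BINARY_OP - → 40 - 40 = 0. Stack: [0]
LOAD_FAST a → push 40. Stack: [0, 40]
BINARY_OP + → 0 + 40 = 40. Stack: [40]
STORE_FAST z → z=40. Stack: []
LOAD_FAST_LOAD_FAST a,a → push 40,40. Stack: [40, 40]
BINARY_OP - → 40 - 40 = 0. Stack: [0]
STORE_FAST r → r=0. Stack: []
LOAD_CONST → push 0. Stack: [0]
STORE_FAST i → i=0. Stack: []
LOAD_FAST i → push 0. Stack: [0]
LOAD_CONST → push 4. Stack: [0, 4]
COMPARE_OP bool(<) → 0 vs 4 = True. Stack: [True]
POP_JUMP_IF_FALSE → pop True; no jump. Stack: []
LOAD_FAST z → push 40. Stack: [40]
LOAD_CONST → push 10. Stack: [40, 10]
BINARY_OP * → 40 * 10 = 400. Stack: [400]
STORE_FAST z → z=400. Stack: []
LOAD_FAST i → push 0. Stack: [0]
LOAD_CONST → push 1. Stack: [0, 1]
BINARY_OP + → 0 + 1 = 1. Stack: [1]
STORE_FAST i → i=1. Stack: []
LOAD_FAST i → push 1. Stack: [1]
LOAD_CONST → push 4. Stack: [1, 4]
COMPARE_OP bool(<) → 1 vs 4 = True. Stack: [True]
POP_JUMP_IF_FALSE → pop True; no jump. Stack: []
LOAD_FAST z → push 400. Stack: [400]
LOAD_CONST → push 10. Stack: [400, 10]
BINARY_OP * → 400 * 10 = 4000. Stack: [4000]
STORE_FAST z → z=4000. Stack: []
LOAD_FAST i → push 1. Stack: [1]
LOAD_CONST → push 1. Stack: [1, 1]
BINARY_OP + → 1 + 1 = 2. Stack: [2]
STORE_FAST i → i=2. Stack: []
LOAD_FAST i → push 2. Stack: [2]
LOAD_CONST → push 4. Stack: [2, 4]
COMPARE_OP bool(<) → 2 vs 4 = True. Stack: [True]
POP_JUMP_IF_FALSE → pop True; no jump. Stack: []
LOAD_FAST z → push 4000. Stack: [4000]
LOAD_CONST → push 10. Stack: [4000, 10]
BINARY_OP * → 4000 * 10 = 40000. Stack: [40000]
STORE_FAST z → z=40000. Stack: []
LOAD_FAST i → push 2. Stack: [2]
LOAD_CONST → push 1. Stack: [2, 1]
BINARY_OP + → 2 + 1 = 3. Stack: [3]
STORE_FAST i → i=3. Stack: []
LOAD_FAST i → push 3. Stack: [3]
LOAD_CONST → push 4. Stack: [3, 4]
COMPARE_OP bool(<) → 3 vs 4 = True. Stack: [True]
POP_JUMP_IF_FALSE → pop True; no jump. Stack: []
LOAD_FAST z → push 40000. Stack: [40000]
LOAD_CONST → push 10. Stack: [40000, 10]
BINARY_OP * → 40000 * 10 = 400000. Stack: [400000]
STORE_FAST z → z=400000. Stack: []
LOAD_FAST i → push 3. Stack: [3]
LOAD_CONST → push 1. Stack: [3, 1]
BINARY_OP + → 3 + 1 = 4. Stack: [4]
STORE_FAST i → i=4. Stack: []
LOAD_FAST i → push 4. Stack: [4]
LOAD_CONST → push 4. Stack: [4, 4]
COMPARE_OP bool(<) → 4 vs 4 = False. Stack: [False]
POP_JUMP_IF_FALSE → pop False; jump. Stack: []
LOAD_FAST z → push 400000. Stack: [400000]
RETURN_VALUE → return 400000.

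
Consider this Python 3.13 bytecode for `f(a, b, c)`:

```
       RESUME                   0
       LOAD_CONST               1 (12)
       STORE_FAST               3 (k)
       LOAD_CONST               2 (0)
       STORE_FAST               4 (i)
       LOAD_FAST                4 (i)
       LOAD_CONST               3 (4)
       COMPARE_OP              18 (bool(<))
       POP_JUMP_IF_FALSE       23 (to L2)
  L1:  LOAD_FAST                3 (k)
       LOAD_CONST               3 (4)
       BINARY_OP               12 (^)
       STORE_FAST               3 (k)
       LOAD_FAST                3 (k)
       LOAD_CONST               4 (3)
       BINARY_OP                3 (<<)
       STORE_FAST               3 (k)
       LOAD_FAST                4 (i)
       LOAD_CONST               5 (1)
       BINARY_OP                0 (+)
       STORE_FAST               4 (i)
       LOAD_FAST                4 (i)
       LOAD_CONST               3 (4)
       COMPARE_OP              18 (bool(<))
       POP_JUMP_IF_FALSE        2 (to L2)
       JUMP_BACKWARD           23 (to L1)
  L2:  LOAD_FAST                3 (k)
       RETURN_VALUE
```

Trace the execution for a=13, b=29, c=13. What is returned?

35104

LOAD_CONST → push 12
STORE_FAST k → k=12
LOAD_CONST → push 0
STORE_FAST i → i=0
LOAD_FAST i → push 0
LOAD_CONST → push 4
COMPARE_OP bool(<) → 0 vs 4 = True
POP_JUMP_IF_FALSE → pop True; no jump
LOAD_FAST k → push 12
LOAD_CONST → push 4
BINARY_OP ^ → 12 ^ 4 = 8
STORE_FAST k → k=8
LOAD_FAST k → push 8
LOAD_CONST → push 3
BINARY_OP << → 8 << 3 = 64
STORE_FAST k → k=64
LOAD_FAST i → push 0
LOAD_CONST → push 1
BINARY_OP + → 0 + 1 = 1
STORE_FAST i → i=1
LOAD_FAST i → push 1
LOAD_CONST → push 4
COMPARE_OP bool(<) → 1 vs 4 = True
POP_JUMP_IF_FALSE → pop True; no jump
LOAD_FAST k → push 64
LOAD_CONST → push 4
BINARY_OP ^ → 64 ^ 4 = 68
STORE_FAST k → k=68
LOAD_FAST k → push 68
LOAD_CONST → push 3
BINARY_OP << → 68 << 3 = 544
STORE_FAST k → k=544
LOAD_FAST i → push 1
LOAD_CONST → push 1
BINARY_OP + → 1 + 1 = 2
STORE_FAST i → i=2
LOAD_FAST i → push 2
LOAD_CONST → push 4
COMPARE_OP bool(<) → 2 vs 4 = True
POP_JUMP_IF_FALSE → pop True; no jump
LOAD_FAST k → push 544
LOAD_CONST → push 4
BINARY_OP ^ → 544 ^ 4 = 548
STORE_FAST k → k=548
LOAD_FAST k → push 548
LOAD_CONST → push 3
BINARY_OP << → 548 << 3 = 4384
STORE_FAST k → k=4384
LOAD_FAST i → push 2
LOAD_CONST → push 1
BINARY_OP + → 2 + 1 = 3
STORE_FAST i → i=3
LOAD_FAST i → push 3
LOAD_CONST → push 4
COMPARE_OP bool(<) → 3 vs 4 = True
POP_JUMP_IF_FALSE → pop True; no jump
LOAD_FAST k → push 4384
LOAD_CONST → push 4
BINARY_OP ^ → 4384 ^ 4 = 4388
STORE_FAST k → k=4388
LOAD_FAST k → push 4388
LOAD_CONST → push 3
BINARY_OP << → 4388 << 3 = 35104
STORE_FAST k → k=35104
LOAD_FAST i → push 3
LOAD_CONST → push 1
BINARY_OP + → 3 + 1 = 4
STORE_FAST i → i=4
LOAD_FAST i → push 4
LOAD_CONST → push 4
COMPARE_OP bool(<) → 4 vs 4 = False
POP_JUMP_IF_FALSE → pop False; jump
LOAD_FAST k → push 35104
RETURN_VALUE → return 35104.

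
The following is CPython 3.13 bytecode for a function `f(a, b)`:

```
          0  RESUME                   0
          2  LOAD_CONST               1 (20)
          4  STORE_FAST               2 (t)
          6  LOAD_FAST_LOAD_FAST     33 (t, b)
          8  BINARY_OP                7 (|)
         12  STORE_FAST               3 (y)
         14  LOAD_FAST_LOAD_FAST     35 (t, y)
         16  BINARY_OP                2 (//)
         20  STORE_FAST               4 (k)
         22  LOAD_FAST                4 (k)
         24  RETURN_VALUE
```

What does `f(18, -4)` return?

LOAD_CONST → push 20. Stack: [20]
STORE_FAST t → t=20. Stack: []
LOAD_FAST_LOAD_FAST t,b → push 20,-4. Stack: [20, -4]
BINARY_OP | → 20 | -4 = -4. Stack: [-4]
STORE_FAST y → y=-4. Stack: []
LOAD_FAST_LOAD_FAST t,y → push 20,-4. Stack: [20, -4]
BINARY_OP // → 20 // -4 = -5. Stack: [-5]
STORE_FAST k → k=-5. Stack: []
LOAD_FAST k → push -5. Stack: [-5]
RETURN_VALUE → return -5.

-5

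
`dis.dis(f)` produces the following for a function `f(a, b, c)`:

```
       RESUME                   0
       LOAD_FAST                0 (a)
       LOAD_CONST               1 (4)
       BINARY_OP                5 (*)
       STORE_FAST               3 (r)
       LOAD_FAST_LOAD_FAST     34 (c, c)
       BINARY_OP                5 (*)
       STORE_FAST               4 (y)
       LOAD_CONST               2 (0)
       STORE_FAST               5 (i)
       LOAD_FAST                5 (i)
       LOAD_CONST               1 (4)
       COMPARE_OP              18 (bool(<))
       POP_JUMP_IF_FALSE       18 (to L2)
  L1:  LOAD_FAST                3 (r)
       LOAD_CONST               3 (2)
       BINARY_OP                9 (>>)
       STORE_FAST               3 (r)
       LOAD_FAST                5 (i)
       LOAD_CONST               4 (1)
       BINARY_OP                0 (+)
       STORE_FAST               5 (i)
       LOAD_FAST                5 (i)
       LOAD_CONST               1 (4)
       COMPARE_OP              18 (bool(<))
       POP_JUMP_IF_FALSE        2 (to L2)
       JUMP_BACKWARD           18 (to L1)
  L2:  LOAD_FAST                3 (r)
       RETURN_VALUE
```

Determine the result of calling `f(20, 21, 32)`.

LOAD_FAST a → push 20. Stack: [20]
LOAD_CONST → push 4. Stack: [20, 4]
BINARY_OP * → 20 * 4 = 80. Stack: [80]
STORE_FAST r → r=80. Stack: []
LOAD_FAST_LOAD_FAST c,c → push 32,32. Stack: [32, 32]
BINARY_OP * → 32 * 32 = 1024. Stack: [1024]
STORE_FAST y → y=1024. Stack: []
LOAD_CONST → push 0. Stack: [0]
STORE_FAST i → i=0. Stack: []
LOAD_FAST i → push 0. Stack: [0]
LOAD_CONST → push 4. Stack: [0, 4]
COMPARE_OP bool(<) → 0 vs 4 = True. Stack: [True]
POP_JUMP_IF_FALSE → pop True; no jump. Stack: []
LOAD_FAST r → push 80. Stack: [80]
LOAD_CONST → push 2. Stack: [80, 2]
BINARY_OP >> → 80 >> 2 = 20. Stack: [20]
STORE_FAST r → r=20. Stack: []
LOAD_FAST i → push 0. Stack: [0]
LOAD_CONST → push 1. Stack: [0, 1]
BINARY_OP + → 0 + 1 = 1. Stack: [1]
STORE_FAST i → i=1. Stack: []
LOAD_FAST i → push 1. Stack: [1]
LOAD_CONST → push 4. Stack: [1, 4]
COMPARE_OP bool(<) → 1 vs 4 = True. Stack: [True]
POP_JUMP_IF_FALSE → pop True; no jump. Stack: []
LOAD_FAST r → push 20. Stack: [20]
LOAD_CONST → push 2. Stack: [20, 2]
BINARY_OP >> → 20 >> 2 = 5. Stack: [5]
STORE_FAST r → r=5. Stack: []
LOAD_FAST i → push 1. Stack: [1]
LOAD_CONST → push 1. Stack: [1, 1]
BINARY_OP + → 1 + 1 = 2. Stack: [2]
STORE_FAST i → i=2. Stack: []
LOAD_FAST i → push 2. Stack: [2]
LOAD_CONST → push 4. Stack: [2, 4]
COMPARE_OP bool(<) → 2 vs 4 = True. Stack: [True]
POP_JUMP_IF_FALSE → pop True; no jump. Stack: []
LOAD_FAST r → push 5. Stack: [5]
LOAD_CONST → push 2. Stack: [5, 2]
BINARY_OP >> → 5 >> 2 = 1. Stack: [1]
STORE_FAST r → r=1. Stack: []
LOAD_FAST i → push 2. Stack: [2]
LOAD_CONST → push 1. Stack: [2, 1]
BINARY_OP + → 2 + 1 = 3. Stack: [3]
STORE_FAST i → i=3. Stack: []
LOAD_FAST i → push 3. Stack: [3]
LOAD_CONST → push 4. Stack: [3, 4]
COMPARE_OP bool(<) → 3 vs 4 = True. Stack: [True]
POP_JUMP_IF_FALSE → pop True; no jump. Stack: []
LOAD_FAST r → push 1. Stack: [1]
LOAD_CONST → push 2. Stack: [1, 2]
BINARY_OP >> → 1 >> 2 = 0. Stack: [0]
STORE_FAST r → r=0. Stack: []
LOAD_FAST i → push 3. Stack: [3]
LOAD_CONST → push 1. Stack: [3, 1]
BINARY_OP + → 3 + 1 = 4. Stack: [4]
STORE_FAST i → i=4. Stack: []
LOAD_FAST i → push 4. Stack: [4]
LOAD_CONST → push 4. Stack: [4, 4]
COMPARE_OP bool(<) → 4 vs 4 = False. Stack: [False]
POP_JUMP_IF_FALSE → pop False; jump. Stack: []
LOAD_FAST r → push 0. Stack: [0]
RETURN_VALUE → return 0.

0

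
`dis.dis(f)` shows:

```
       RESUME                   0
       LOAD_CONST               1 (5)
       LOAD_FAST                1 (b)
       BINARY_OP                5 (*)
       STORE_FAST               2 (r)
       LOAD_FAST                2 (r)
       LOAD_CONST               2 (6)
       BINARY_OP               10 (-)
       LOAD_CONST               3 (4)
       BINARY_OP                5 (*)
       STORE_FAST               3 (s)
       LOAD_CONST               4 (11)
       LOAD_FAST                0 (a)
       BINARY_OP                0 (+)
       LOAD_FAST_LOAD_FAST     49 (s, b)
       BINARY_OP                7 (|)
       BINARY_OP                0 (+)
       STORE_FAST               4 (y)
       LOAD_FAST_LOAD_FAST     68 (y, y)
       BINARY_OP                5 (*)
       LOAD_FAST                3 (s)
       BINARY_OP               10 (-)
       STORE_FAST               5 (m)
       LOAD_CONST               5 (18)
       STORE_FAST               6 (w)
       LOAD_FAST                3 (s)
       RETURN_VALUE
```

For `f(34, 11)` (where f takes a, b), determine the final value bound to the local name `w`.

18

LOAD_CONST → push 5. Stack: [5]
LOAD_FAST b → push 11. Stack: [5, 11]
BINARY_OP * → 5 * 11 = 55. Stack: [55]
STORE_FAST r → r=55. Stack: []
LOAD_FAST r → push 55. Stack: [55]
LOAD_CONST → push 6. Stack: [55, 6]
BINARY_OP - → 55 - 6 = 49. Stack: [49]
LOAD_CONST → push 4. Stack: [49, 4]
BINARY_OP * → 49 * 4 = 196. Stack: [196]
STORE_FAST s → s=196. Stack: []
LOAD_CONST → push 11. Stack: [11]
LOAD_FAST a → push 34. Stack: [11, 34]
BINARY_OP + → 11 + 34 = 45. Stack: [45]
LOAD_FAST_LOAD_FAST s,b → push 196,11. Stack: [45, 196, 11]
BINARY_OP | → 196 | 11 = 207. Stack: [45, 207]
BINARY_OP + → 45 + 207 = 252. Stack: [252]
STORE_FAST y → y=252. Stack: []
LOAD_FAST_LOAD_FAST y,y → push 252,252. Stack: [252, 252]
BINARY_OP * → 252 * 252 = 63504. Stack: [63504]
LOAD_FAST s → push 196. Stack: [63504, 196]
BINARY_OP - → 63504 - 196 = 63308. Stack: [63308]
STORE_FAST m → m=63308. Stack: []
LOAD_CONST → push 18. Stack: [18]
STORE_FAST w → w=18. Stack: []
LOAD_FAST s → push 196. Stack: [196]
RETURN_VALUE → return 196.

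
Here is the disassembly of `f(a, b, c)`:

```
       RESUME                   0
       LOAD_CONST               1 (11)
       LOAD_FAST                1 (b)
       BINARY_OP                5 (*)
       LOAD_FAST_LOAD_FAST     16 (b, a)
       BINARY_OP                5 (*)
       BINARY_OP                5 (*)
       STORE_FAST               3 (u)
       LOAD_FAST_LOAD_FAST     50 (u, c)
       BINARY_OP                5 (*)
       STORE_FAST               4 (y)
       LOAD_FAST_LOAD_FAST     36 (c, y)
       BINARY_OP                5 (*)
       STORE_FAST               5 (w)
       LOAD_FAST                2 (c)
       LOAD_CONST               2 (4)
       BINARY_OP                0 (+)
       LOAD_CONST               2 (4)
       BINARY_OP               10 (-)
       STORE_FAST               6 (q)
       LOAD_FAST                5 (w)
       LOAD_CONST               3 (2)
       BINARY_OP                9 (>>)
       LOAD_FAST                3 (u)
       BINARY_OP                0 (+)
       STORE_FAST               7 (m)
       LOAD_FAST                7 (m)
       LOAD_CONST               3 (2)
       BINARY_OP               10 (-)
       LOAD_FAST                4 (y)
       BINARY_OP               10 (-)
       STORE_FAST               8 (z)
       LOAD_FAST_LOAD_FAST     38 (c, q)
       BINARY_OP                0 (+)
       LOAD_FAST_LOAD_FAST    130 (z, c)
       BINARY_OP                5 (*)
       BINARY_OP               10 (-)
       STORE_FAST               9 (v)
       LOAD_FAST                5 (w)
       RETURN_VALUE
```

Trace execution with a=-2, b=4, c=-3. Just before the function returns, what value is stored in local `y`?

LOAD_CONST → push 11. Stack: [11]
LOAD_FAST b → push 4. Stack: [11, 4]
BINARY_OP * → 11 * 4 = 44. Stack: [44]
LOAD_FAST_LOAD_FAST b,a → push 4,-2. Stack: [44, 4, -2]
BINARY_OP * → 4 * -2 = -8. Stack: [44, -8]
BINARY_OP * → 44 * -8 = -352. Stack: [-352]
STORE_FAST u → u=-352. Stack: []
LOAD_FAST_LOAD_FAST u,c → push -352,-3. Stack: [-352, -3]
BINARY_OP * → -352 * -3 = 1056. Stack: [1056]
STORE_FAST y → y=1056. Stack: []
LOAD_FAST_LOAD_FAST c,y → push -3,1056. Stack: [-3, 1056]
BINARY_OP * → -3 * 1056 = -3168. Stack: [-3168]
STORE_FAST w → w=-3168. Stack: []
LOAD_FAST c → push -3. Stack: [-3]
LOAD_CONST → push 4. Stack: [-3, 4]
BINARY_OP + → -3 + 4 = 1. Stack: [1]
LOAD_CONST → push 4. Stack: [1, 4]
BINARY_OP - → 1 - 4 = -3. Stack: [-3]
STORE_FAST q → q=-3. Stack: []
LOAD_FAST w → push -3168. Stack: [-3168]
LOAD_CONST → push 2. Stack: [-3168, 2]
BINARY_OP >> → -3168 >> 2 = -792. Stack: [-792]
LOAD_FAST u → push -352. Stack: [-792, -352]
BINARY_OP + → -792 + -352 = -1144. Stack: [-1144]
STORE_FAST m → m=-1144. Stack: []
LOAD_FAST m → push -1144. Stack: [-1144]
LOAD_CONST → push 2. Stack: [-1144, 2]
BINARY_OP - → -1144 - 2 = -1146. Stack: [-1146]
LOAD_FAST y → push 1056. Stack: [-1146, 1056]
BINARY_OP - → -1146 - 1056 = -2202. Stack: [-2202]
STORE_FAST z → z=-2202. Stack: []
LOAD_FAST_LOAD_FAST c,q → push -3,-3. Stack: [-3, -3]
BINARY_OP + → -3 + -3 = -6. Stack: [-6]
LOAD_FAST_LOAD_FAST z,c → push -2202,-3. Stack: [-6, -2202, -3]
BINARY_OP * → -2202 * -3 = 6606. Stack: [-6, 6606]
BINARY_OP - → -6 - 6606 = -6612. Stack: [-6612]
STORE_FAST v → v=-6612. Stack: []
LOAD_FAST w → push -3168. Stack: [-3168]
RETURN_VALUE → return -3168.

1056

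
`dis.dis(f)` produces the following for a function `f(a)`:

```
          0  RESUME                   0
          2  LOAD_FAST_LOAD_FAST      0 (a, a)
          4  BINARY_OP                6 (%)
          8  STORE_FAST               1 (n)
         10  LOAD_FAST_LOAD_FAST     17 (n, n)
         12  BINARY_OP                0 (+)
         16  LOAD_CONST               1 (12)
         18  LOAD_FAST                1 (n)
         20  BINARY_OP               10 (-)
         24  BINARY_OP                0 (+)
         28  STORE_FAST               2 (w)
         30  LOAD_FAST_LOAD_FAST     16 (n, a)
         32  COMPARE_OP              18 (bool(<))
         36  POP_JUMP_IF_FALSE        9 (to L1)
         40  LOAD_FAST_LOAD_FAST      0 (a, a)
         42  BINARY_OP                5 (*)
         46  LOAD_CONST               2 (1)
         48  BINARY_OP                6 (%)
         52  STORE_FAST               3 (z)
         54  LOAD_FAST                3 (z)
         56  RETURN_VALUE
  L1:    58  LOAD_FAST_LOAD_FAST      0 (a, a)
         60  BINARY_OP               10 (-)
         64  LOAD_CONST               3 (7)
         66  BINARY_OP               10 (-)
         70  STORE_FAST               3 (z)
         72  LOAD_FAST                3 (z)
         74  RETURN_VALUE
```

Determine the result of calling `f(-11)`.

-7

LOAD_FAST_LOAD_FAST a,a → push -11,-11. Stack: [-11, -11]
BINARY_OP % → -11 % -11 = 0. Stack: [0]
STORE_FAST n → n=0. Stack: []
LOAD_FAST_LOAD_FAST n,n → push 0,0. Stack: [0, 0]
BINARY_OP + → 0 + 0 = 0. Stack: [0]
LOAD_CONST → push 12. Stack: [0, 12]
LOAD_FAST n → push 0. Stack: [0, 12, 0]
BINARY_OP - → 12 - 0 = 12. Stack: [0, 12]
BINARY_OP + → 0 + 12 = 12. Stack: [12]
STORE_FAST w → w=12. Stack: []
LOAD_FAST_LOAD_FAST n,a → push 0,-11. Stack: [0, -11]
COMPARE_OP bool(<) → 0 vs -11 = False. Stack: [False]
POP_JUMP_IF_FALSE → pop False; jump. Stack: []
LOAD_FAST_LOAD_FAST a,a → push -11,-11. Stack: [-11, -11]
BINARY_OP - → -11 - -11 = 0. Stack: [0]
LOAD_CONST → push 7. Stack: [0, 7]
BINARY_OP - → 0 - 7 = -7. Stack: [-7]
STORE_FAST z → z=-7. Stack: []
LOAD_FAST z → push -7. Stack: [-7]
RETURN_VALUE → return -7.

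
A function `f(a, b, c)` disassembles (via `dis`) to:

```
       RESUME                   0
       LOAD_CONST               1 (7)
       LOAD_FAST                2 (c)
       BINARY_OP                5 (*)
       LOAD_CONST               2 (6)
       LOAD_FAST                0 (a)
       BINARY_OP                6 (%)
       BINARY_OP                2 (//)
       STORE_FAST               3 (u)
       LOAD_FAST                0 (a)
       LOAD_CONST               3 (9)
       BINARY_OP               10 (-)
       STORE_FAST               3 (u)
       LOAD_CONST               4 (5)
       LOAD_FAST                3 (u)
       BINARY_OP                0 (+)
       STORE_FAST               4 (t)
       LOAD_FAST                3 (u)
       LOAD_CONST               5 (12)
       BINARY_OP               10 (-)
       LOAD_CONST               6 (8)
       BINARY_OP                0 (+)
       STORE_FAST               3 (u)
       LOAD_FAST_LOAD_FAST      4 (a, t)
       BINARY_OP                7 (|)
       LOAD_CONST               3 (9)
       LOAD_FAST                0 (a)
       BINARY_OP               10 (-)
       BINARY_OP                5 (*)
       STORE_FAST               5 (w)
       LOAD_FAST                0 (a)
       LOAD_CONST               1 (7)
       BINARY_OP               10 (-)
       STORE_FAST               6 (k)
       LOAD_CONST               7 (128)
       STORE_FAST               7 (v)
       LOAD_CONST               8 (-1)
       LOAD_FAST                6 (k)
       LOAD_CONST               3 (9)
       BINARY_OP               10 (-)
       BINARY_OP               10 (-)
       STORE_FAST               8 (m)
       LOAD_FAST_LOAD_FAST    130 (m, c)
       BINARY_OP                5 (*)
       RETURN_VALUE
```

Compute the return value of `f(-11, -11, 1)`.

26

LOAD_CONST → push 7. Stack: [7]
LOAD_FAST c → push 1. Stack: [7, 1]
BINARY_OP * → 7 * 1 = 7. Stack: [7]
LOAD_CONST → push 6. Stack: [7, 6]
LOAD_FAST a → push -11. Stack: [7, 6, -11]
BINARY_OP % → 6 % -11 = -5. Stack: [7, -5]
BINARY_OP // → 7 // -5 = -2. Stack: [-2]
STORE_FAST u → u=-2. Stack: []
LOAD_FAST a → push -11. Stack: [-11]
LOAD_CONST → push 9. Stack: [-11, 9]
BINARY_OP - → -11 - 9 = -20. Stack: [-20]
STORE_FAST u → u=-20. Stack: []
LOAD_CONST → push 5. Stack: [5]
LOAD_FAST u → push -20. Stack: [5, -20]
BINARY_OP + → 5 + -20 = -15. Stack: [-15]
STORE_FAST t → t=-15. Stack: []
LOAD_FAST u → push -20. Stack: [-20]
LOAD_CONST → push 12. Stack: [-20, 12]
BINARY_OP - → -20 - 12 = -32. Stack: [-32]
LOAD_CONST → push 8. Stack: [-32, 8]
BINARY_OP + → -32 + 8 = -24. Stack: [-24]
STORE_FAST u → u=-24. Stack: []
LOAD_FAST_LOAD_FAST a,t → push -11,-15. Stack: [-11, -15]
BINARY_OP | → -11 | -15 = -11. Stack: [-11]
LOAD_CONST → push 9. Stack: [-11, 9]
LOAD_FAST a → push -11. Stack: [-11, 9, -11]
BINARY_OP - → 9 - -11 = 20. Stack: [-11, 20]
BINARY_OP * → -11 * 20 = -220. Stack: [-220]
STORE_FAST w → w=-220. Stack: []
LOAD_FAST a → push -11. Stack: [-11]
LOAD_CONST → push 7. Stack: [-11, 7]
BINARY_OP - → -11 - 7 = -18. Stack: [-18]
STORE_FAST k → k=-18. Stack: []
LOAD_CONST → push 128. Stack: [128]
STORE_FAST v → v=128. Stack: []
LOAD_CONST → push -1. Stack: [-1]
LOAD_FAST k → push -18. Stack: [-1, -18]
LOAD_CONST → push 9. Stack: [-1, -18, 9]
BINARY_OP - → -18 - 9 = -27. Stack: [-1, -27]
BINARY_OP - → -1 - -27 = 26. Stack: [26]
STORE_FAST m → m=26. Stack: []
LOAD_FAST_LOAD_FAST m,c → push 26,1. Stack: [26, 1]
BINARY_OP * → 26 * 1 = 26. Stack: [26]
RETURN_VALUE → return 26.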